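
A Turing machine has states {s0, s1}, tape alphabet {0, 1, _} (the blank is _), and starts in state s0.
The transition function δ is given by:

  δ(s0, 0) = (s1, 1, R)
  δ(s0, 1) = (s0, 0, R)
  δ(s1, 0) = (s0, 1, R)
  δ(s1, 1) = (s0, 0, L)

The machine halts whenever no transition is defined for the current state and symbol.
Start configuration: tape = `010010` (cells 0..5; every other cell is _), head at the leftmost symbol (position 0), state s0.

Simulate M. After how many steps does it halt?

10

state=s0 head=0 tape=[0]10010_   (s0,0)→(s1,1,R)
state=s1 head=1 tape=1[1]0010_   (s1,1)→(s0,0,L)
state=s0 head=0 tape=[1]00010_   (s0,1)→(s0,0,R)
state=s0 head=1 tape=0[0]0010_   (s0,0)→(s1,1,R)
state=s1 head=2 tape=01[0]010_   (s1,0)→(s0,1,R)
state=s0 head=3 tape=011[0]10_   (s0,0)→(s1,1,R)
state=s1 head=4 tape=0111[1]0_   (s1,1)→(s0,0,L)
state=s0 head=3 tape=011[1]00_   (s0,1)→(s0,0,R)
state=s0 head=4 tape=0110[0]0_   (s0,0)→(s1,1,R)
state=s1 head=5 tape=01101[0]_   (s1,0)→(s0,1,R)
state=s0 head=6 tape=011011[_]
M halts after 10 transitions.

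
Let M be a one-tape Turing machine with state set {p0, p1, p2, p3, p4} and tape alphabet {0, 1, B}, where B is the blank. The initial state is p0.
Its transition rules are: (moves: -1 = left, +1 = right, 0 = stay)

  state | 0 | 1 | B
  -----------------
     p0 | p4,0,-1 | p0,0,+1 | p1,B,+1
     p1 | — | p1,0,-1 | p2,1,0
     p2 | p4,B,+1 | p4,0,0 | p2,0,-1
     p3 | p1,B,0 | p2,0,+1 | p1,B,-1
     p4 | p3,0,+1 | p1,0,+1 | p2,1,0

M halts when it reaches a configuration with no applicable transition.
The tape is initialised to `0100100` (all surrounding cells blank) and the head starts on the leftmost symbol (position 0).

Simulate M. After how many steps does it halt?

state=p0 head=0 tape=B[0]100100B   (p0,0)→(p4,0,-1)
state=p4 head=-1 tape=[B]0100100B   (p4,B)→(p2,1,0)
state=p2 head=-1 tape=[1]0100100B   (p2,1)→(p4,0,0)
state=p4 head=-1 tape=[0]0100100B   (p4,0)→(p3,0,+1)
state=p3 head=0 tape=0[0]100100B   (p3,0)→(p1,B,0)
state=p1 head=0 tape=0[B]100100B   (p1,B)→(p2,1,0)
state=p2 head=0 tape=0[1]100100B   (p2,1)→(p4,0,0)
state=p4 head=0 tape=0[0]100100B   (p4,0)→(p3,0,+1)
state=p3 head=1 tape=00[1]00100B   (p3,1)→(p2,0,+1)
state=p2 head=2 tape=000[0]0100B   (p2,0)→(p4,B,+1)
state=p4 head=3 tape=000B[0]100B   (p4,0)→(p3,0,+1)
state=p3 head=4 tape=000B0[1]00B   (p3,1)→(p2,0,+1)
state=p2 head=5 tape=000B00[0]0B   (p2,0)→(p4,B,+1)
state=p4 head=6 tape=000B00B[0]B   (p4,0)→(p3,0,+1)
state=p3 head=7 tape=000B00B0[B]   (p3,B)→(p1,B,-1)
state=p1 head=6 tape=000B00B[0]B
M halts after 15 transitions.

15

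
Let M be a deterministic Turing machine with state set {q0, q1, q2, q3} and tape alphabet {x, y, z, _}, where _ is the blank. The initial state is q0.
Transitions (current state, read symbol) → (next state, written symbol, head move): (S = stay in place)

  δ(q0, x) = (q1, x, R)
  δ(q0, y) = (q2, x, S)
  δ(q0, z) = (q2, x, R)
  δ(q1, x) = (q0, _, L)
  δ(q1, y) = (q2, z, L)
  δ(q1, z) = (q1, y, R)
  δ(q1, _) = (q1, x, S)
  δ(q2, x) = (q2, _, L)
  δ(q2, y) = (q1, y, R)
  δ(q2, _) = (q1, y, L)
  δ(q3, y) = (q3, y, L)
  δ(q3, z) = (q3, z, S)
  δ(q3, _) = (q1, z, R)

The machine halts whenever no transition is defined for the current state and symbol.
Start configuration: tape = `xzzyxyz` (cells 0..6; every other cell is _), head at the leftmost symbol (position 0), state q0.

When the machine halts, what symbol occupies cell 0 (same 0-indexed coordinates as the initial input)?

_

q0 | ___[x]zzyxyz   read x → write x, move R, go to q1
q1 | ___x[z]zyxyz   read z → write y, move R, go to q1
q1 | ___xy[z]yxyz   read z → write y, move R, go to q1
q1 | ___xyy[y]xyz   read y → write z, move L, go to q2
q2 | ___xy[y]zxyz   read y → write y, move R, go to q1
q1 | ___xyy[z]xyz   read z → write y, move R, go to q1
q1 | ___xyyy[x]yz   read x → write _, move L, go to q0
q0 | ___xyy[y]_yz   read y → write x, move S, go to q2
q2 | ___xyy[x]_yz   read x → write _, move L, go to q2
q2 | ___xy[y]__yz   read y → write y, move R, go to q1
q1 | ___xyy[_]_yz   read _ → write x, move S, go to q1
q1 | ___xyy[x]_yz   read x → write _, move L, go to q0
q0 | ___xy[y]__yz   read y → write x, move S, go to q2
q2 | ___xy[x]__yz   read x → write _, move L, go to q2
q2 | ___x[y]___yz   read y → write y, move R, go to q1
q1 | ___xy[_]__yz   read _ → write x, move S, go to q1
q1 | ___xy[x]__yz   read x → write _, move L, go to q0
q0 | ___x[y]___yz   read y → write x, move S, go to q2
q2 | ___x[x]___yz   read x → write _, move L, go to q2
q2 | ___[x]____yz   read x → write _, move L, go to q2
q2 | __[_]_____yz   read _ → write y, move L, go to q1
q1 | _[_]y_____yz   read _ → write x, move S, go to q1
q1 | _[x]y_____yz   read x → write _, move L, go to q0
q0 | [_]_y_____yz
Cell 0 holds _ when M halts.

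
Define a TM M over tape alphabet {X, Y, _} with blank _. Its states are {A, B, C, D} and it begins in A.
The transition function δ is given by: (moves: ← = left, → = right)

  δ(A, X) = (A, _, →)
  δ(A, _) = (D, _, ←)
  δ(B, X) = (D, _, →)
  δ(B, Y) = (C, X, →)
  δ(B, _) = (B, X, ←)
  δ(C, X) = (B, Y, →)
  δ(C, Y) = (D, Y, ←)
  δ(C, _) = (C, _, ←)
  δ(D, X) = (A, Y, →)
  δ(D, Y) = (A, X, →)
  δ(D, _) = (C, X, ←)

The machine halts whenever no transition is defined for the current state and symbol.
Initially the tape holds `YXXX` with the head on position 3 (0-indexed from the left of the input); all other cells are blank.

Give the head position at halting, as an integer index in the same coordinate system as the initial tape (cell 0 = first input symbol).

2

state=A head=3 tape=YXX[X]_   (A,X)→(A,_,→)
state=A head=4 tape=YXX_[_]   (A,_)→(D,_,←)
state=D head=3 tape=YXX[_]_   (D,_)→(C,X,←)
state=C head=2 tape=YX[X]X_   (C,X)→(B,Y,→)
state=B head=3 tape=YXY[X]_   (B,X)→(D,_,→)
state=D head=4 tape=YXY_[_]   (D,_)→(C,X,←)
state=C head=3 tape=YXY[_]X   (C,_)→(C,_,←)
state=C head=2 tape=YX[Y]_X   (C,Y)→(D,Y,←)
state=D head=1 tape=Y[X]Y_X   (D,X)→(A,Y,→)
state=A head=2 tape=YY[Y]_X
At halt the head is at cell 2.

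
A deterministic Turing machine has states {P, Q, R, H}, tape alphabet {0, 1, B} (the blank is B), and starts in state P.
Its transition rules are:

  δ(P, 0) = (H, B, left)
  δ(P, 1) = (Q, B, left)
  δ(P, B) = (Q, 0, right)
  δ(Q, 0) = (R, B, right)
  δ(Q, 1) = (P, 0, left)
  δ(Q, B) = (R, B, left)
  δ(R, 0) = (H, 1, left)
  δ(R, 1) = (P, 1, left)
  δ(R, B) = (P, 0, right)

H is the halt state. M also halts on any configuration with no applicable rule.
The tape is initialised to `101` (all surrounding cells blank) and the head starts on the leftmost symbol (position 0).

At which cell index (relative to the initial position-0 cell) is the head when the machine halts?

state=P head=0 tape=BB[1]01   (P,1)→(Q,B,left)
state=Q head=-1 tape=B[B]B01   (Q,B)→(R,B,left)
state=R head=-2 tape=[B]BB01   (R,B)→(P,0,right)
state=P head=-1 tape=0[B]B01   (P,B)→(Q,0,right)
state=Q head=0 tape=00[B]01   (Q,B)→(R,B,left)
state=R head=-1 tape=0[0]B01   (R,0)→(H,1,left)
state=H head=-2 tape=[0]1B01
At halt the head is at cell -2.

-2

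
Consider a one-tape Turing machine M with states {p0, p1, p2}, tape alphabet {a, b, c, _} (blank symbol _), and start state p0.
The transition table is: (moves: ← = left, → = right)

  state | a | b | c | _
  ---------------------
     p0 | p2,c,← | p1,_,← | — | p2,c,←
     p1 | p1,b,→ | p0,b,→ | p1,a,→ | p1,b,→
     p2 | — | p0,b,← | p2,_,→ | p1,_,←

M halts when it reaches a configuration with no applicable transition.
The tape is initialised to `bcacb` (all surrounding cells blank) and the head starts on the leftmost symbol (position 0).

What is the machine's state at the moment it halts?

p0 | __[b]cacb_   read b → write _, move ←, go to p1
p1 | _[_]_cacb_   read _ → write b, move →, go to p1
p1 | _b[_]cacb_   read _ → write b, move →, go to p1
p1 | _bb[c]acb_   read c → write a, move →, go to p1
p1 | _bba[a]cb_   read a → write b, move →, go to p1
p1 | _bbab[c]b_   read c → write a, move →, go to p1
p1 | _bbaba[b]_   read b → write b, move →, go to p0
p0 | _bbabab[_]   read _ → write c, move ←, go to p2
p2 | _bbaba[b]c   read b → write b, move ←, go to p0
p0 | _bbab[a]bc   read a → write c, move ←, go to p2
p2 | _bba[b]cbc   read b → write b, move ←, go to p0
p0 | _bb[a]bcbc   read a → write c, move ←, go to p2
p2 | _b[b]cbcbc   read b → write b, move ←, go to p0
p0 | _[b]bcbcbc   read b → write _, move ←, go to p1
p1 | [_]_bcbcbc   read _ → write b, move →, go to p1
p1 | b[_]bcbcbc   read _ → write b, move →, go to p1
p1 | bb[b]cbcbc   read b → write b, move →, go to p0
p0 | bbb[c]bcbc
No transition is defined for (p0, c); M halts in state p0.

p0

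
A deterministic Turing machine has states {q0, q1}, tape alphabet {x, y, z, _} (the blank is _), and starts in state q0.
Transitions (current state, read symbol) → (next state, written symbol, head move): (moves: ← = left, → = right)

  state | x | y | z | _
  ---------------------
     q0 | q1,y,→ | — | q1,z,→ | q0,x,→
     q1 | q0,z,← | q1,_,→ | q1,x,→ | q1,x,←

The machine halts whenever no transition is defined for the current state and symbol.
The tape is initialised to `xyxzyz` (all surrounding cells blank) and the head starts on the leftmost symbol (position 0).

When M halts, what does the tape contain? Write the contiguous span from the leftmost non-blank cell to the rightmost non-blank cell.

q0 | [x]yxzyz___   read x → write y, move →, go to q1
q1 | y[y]xzyz___   read y → write _, move →, go to q1
q1 | y_[x]zyz___   read x → write z, move ←, go to q0
q0 | y[_]zzyz___   read _ → write x, move →, go to q0
q0 | yx[z]zyz___   read z → write z, move →, go to q1
q1 | yxz[z]yz___   read z → write x, move →, go to q1
q1 | yxzx[y]z___   read y → write _, move →, go to q1
q1 | yxzx_[z]___   read z → write x, move →, go to q1
q1 | yxzx_x[_]__   read _ → write x, move ←, go to q1
q1 | yxzx_[x]x__   read x → write z, move ←, go to q0
q0 | yxzx[_]zx__   read _ → write x, move →, go to q0
q0 | yxzxx[z]x__   read z → write z, move →, go to q1
q1 | yxzxxz[x]__   read x → write z, move ←, go to q0
q0 | yxzxx[z]z__   read z → write z, move →, go to q1
q1 | yxzxxz[z]__   read z → write x, move →, go to q1
q1 | yxzxxzx[_]_   read _ → write x, move ←, go to q1
q1 | yxzxxz[x]x_   read x → write z, move ←, go to q0
q0 | yxzxx[z]zx_   read z → write z, move →, go to q1
q1 | yxzxxz[z]x_   read z → write x, move →, go to q1
q1 | yxzxxzx[x]_   read x → write z, move ←, go to q0
q0 | yxzxxz[x]z_   read x → write y, move →, go to q1
q1 | yxzxxzy[z]_   read z → write x, move →, go to q1
q1 | yxzxxzyx[_]   read _ → write x, move ←, go to q1
q1 | yxzxxzy[x]x   read x → write z, move ←, go to q0
q0 | yxzxxz[y]zx
The non-blank tape span at halt is yxzxxzyzx.

yxzxxzyzx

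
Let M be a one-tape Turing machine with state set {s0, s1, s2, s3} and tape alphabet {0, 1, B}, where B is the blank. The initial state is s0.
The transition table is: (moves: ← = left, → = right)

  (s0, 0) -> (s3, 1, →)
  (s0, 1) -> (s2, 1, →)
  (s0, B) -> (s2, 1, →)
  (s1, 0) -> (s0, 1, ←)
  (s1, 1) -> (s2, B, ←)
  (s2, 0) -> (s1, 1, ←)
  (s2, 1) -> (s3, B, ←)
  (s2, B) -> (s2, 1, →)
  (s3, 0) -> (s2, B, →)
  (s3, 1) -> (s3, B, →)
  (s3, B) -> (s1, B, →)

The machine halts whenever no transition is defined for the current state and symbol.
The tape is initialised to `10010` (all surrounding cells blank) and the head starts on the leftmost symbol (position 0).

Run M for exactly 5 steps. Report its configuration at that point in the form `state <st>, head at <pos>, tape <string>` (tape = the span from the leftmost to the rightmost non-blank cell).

state s2, head at 1, tape 111010

s0 | B[1]0010   read 1 → write 1, move →, go to s2
s2 | B1[0]010   read 0 → write 1, move ←, go to s1
s1 | B[1]1010   read 1 → write B, move ←, go to s2
s2 | [B]B1010   read B → write 1, move →, go to s2
s2 | 1[B]1010   read B → write 1, move →, go to s2
s2 | 11[1]010
After 5 steps: state s2, head at 1, tape 111010.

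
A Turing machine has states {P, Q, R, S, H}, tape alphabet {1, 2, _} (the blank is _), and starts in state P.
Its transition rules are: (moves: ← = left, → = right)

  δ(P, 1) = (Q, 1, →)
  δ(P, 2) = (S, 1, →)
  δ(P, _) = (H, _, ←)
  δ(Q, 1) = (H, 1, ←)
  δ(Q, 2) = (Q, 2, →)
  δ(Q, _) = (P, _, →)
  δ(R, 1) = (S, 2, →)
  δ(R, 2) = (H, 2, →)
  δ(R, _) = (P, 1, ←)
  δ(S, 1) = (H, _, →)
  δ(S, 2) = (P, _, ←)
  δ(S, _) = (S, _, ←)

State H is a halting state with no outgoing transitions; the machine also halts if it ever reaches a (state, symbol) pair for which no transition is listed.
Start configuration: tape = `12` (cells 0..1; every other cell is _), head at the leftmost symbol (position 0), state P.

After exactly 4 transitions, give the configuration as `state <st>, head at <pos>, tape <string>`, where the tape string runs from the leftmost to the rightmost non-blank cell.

state H, head at 2, tape 12

P | [1]2__   read 1 → write 1, move →, go to Q
Q | 1[2]__   read 2 → write 2, move →, go to Q
Q | 12[_]_   read _ → write _, move →, go to P
P | 12_[_]   read _ → write _, move ←, go to H
H | 12[_]_
After 4 steps: state H, head at 2, tape 12.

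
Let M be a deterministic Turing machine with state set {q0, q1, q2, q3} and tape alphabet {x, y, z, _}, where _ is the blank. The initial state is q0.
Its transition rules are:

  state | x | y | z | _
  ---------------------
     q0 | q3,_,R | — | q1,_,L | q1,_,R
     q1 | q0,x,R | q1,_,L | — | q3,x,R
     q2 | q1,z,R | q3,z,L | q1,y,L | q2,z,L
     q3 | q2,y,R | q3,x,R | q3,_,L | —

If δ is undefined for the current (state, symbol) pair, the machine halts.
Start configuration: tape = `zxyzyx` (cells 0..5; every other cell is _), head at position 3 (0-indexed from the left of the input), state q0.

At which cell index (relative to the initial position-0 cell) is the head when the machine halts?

q0 | zxy[z]yx_   read z → write _, move L, go to q1
q1 | zx[y]_yx_   read y → write _, move L, go to q1
q1 | z[x]__yx_   read x → write x, move R, go to q0
q0 | zx[_]_yx_   read _ → write _, move R, go to q1
q1 | zx_[_]yx_   read _ → write x, move R, go to q3
q3 | zx_x[y]x_   read y → write x, move R, go to q3
q3 | zx_xx[x]_   read x → write y, move R, go to q2
q2 | zx_xxy[_]   read _ → write z, move L, go to q2
q2 | zx_xx[y]z   read y → write z, move L, go to q3
q3 | zx_x[x]zz   read x → write y, move R, go to q2
q2 | zx_xy[z]z   read z → write y, move L, go to q1
q1 | zx_x[y]yz   read y → write _, move L, go to q1
q1 | zx_[x]_yz   read x → write x, move R, go to q0
q0 | zx_x[_]yz   read _ → write _, move R, go to q1
q1 | zx_x_[y]z   read y → write _, move L, go to q1
q1 | zx_x[_]_z   read _ → write x, move R, go to q3
q3 | zx_xx[_]z
At halt the head is at cell 5.

5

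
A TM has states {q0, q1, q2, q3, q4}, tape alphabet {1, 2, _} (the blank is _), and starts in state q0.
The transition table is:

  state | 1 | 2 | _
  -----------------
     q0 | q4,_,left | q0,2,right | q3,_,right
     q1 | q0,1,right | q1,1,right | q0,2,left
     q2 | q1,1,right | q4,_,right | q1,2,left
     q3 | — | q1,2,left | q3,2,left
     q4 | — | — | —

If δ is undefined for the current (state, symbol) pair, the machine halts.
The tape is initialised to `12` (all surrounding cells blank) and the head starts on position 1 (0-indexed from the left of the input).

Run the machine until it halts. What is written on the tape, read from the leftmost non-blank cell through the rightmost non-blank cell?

q0 | 1[2]_____   read 2 → write 2, move right, go to q0
q0 | 12[_]____   read _ → write _, move right, go to q3
q3 | 12_[_]___   read _ → write 2, move left, go to q3
q3 | 12[_]2___   read _ → write 2, move left, go to q3
q3 | 1[2]22___   read 2 → write 2, move left, go to q1
q1 | [1]222___   read 1 → write 1, move right, go to q0
q0 | 1[2]22___   read 2 → write 2, move right, go to q0
q0 | 12[2]2___   read 2 → write 2, move right, go to q0
q0 | 122[2]___   read 2 → write 2, move right, go to q0
q0 | 1222[_]__   read _ → write _, move right, go to q3
q3 | 1222_[_]_   read _ → write 2, move left, go to q3
q3 | 1222[_]2_   read _ → write 2, move left, go to q3
q3 | 122[2]22_   read 2 → write 2, move left, go to q1
q1 | 12[2]222_   read 2 → write 1, move right, go to q1
q1 | 121[2]22_   read 2 → write 1, move right, go to q1
q1 | 1211[2]2_   read 2 → write 1, move right, go to q1
q1 | 12111[2]_   read 2 → write 1, move right, go to q1
q1 | 121111[_]   read _ → write 2, move left, go to q0
q0 | 12111[1]2   read 1 → write _, move left, go to q4
q4 | 1211[1]_2
The non-blank tape span at halt is 12111_2.

12111_2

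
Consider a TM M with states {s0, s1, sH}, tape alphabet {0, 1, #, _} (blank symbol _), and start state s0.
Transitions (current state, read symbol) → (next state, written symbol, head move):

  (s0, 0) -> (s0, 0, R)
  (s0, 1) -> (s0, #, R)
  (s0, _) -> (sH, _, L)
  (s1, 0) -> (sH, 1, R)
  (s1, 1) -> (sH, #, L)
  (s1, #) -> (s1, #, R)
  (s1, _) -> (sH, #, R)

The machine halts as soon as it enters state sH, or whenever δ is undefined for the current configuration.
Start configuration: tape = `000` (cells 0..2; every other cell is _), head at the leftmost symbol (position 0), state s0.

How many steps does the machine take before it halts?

4

state=s0 head=0 tape=[0]00_   (s0,0)→(s0,0,R)
state=s0 head=1 tape=0[0]0_   (s0,0)→(s0,0,R)
state=s0 head=2 tape=00[0]_   (s0,0)→(s0,0,R)
state=s0 head=3 tape=000[_]   (s0,_)→(sH,_,L)
state=sH head=2 tape=00[0]_
M halts after 4 transitions.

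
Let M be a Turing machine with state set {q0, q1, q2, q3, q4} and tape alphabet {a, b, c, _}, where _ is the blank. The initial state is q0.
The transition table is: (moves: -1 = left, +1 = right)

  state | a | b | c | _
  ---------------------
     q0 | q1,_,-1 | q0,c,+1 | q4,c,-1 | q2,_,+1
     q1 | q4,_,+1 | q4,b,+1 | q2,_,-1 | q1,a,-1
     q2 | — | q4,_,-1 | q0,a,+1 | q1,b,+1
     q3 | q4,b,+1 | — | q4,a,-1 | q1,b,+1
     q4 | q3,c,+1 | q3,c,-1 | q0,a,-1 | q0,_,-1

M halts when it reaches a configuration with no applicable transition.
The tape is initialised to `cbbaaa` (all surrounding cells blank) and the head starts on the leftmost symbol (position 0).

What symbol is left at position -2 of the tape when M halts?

q0 | ___[c]bbaaa   read c → write c, move -1, go to q4
q4 | __[_]cbbaaa   read _ → write _, move -1, go to q0
q0 | _[_]_cbbaaa   read _ → write _, move +1, go to q2
q2 | __[_]cbbaaa   read _ → write b, move +1, go to q1
q1 | __b[c]bbaaa   read c → write _, move -1, go to q2
q2 | __[b]_bbaaa   read b → write _, move -1, go to q4
q4 | _[_]__bbaaa   read _ → write _, move -1, go to q0
q0 | [_]___bbaaa   read _ → write _, move +1, go to q2
q2 | _[_]__bbaaa   read _ → write b, move +1, go to q1
q1 | _b[_]_bbaaa   read _ → write a, move -1, go to q1
q1 | _[b]a_bbaaa   read b → write b, move +1, go to q4
q4 | _b[a]_bbaaa   read a → write c, move +1, go to q3
q3 | _bc[_]bbaaa   read _ → write b, move +1, go to q1
q1 | _bcb[b]baaa   read b → write b, move +1, go to q4
q4 | _bcbb[b]aaa   read b → write c, move -1, go to q3
q3 | _bcb[b]caaa
Cell -2 holds b when M halts.

b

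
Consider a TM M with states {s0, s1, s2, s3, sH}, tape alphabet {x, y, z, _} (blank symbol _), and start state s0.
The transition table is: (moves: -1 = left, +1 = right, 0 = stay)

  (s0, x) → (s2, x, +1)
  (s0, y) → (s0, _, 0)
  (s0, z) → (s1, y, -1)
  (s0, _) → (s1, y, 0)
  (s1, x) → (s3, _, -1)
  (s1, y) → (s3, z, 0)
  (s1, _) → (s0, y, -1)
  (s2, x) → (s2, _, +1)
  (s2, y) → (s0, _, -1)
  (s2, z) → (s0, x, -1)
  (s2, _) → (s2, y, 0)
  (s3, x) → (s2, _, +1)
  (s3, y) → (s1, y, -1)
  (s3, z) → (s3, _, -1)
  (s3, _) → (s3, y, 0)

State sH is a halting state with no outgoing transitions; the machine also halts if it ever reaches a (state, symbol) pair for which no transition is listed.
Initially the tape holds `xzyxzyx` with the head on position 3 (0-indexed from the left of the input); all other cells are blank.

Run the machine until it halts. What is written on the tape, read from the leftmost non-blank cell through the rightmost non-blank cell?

state=s0 head=3 tape=xzy[x]zyx   (s0,x)→(s2,x,+1)
state=s2 head=4 tape=xzyx[z]yx   (s2,z)→(s0,x,-1)
state=s0 head=3 tape=xzy[x]xyx   (s0,x)→(s2,x,+1)
state=s2 head=4 tape=xzyx[x]yx   (s2,x)→(s2,_,+1)
state=s2 head=5 tape=xzyx_[y]x   (s2,y)→(s0,_,-1)
state=s0 head=4 tape=xzyx[_]_x   (s0,_)→(s1,y,0)
state=s1 head=4 tape=xzyx[y]_x   (s1,y)→(s3,z,0)
state=s3 head=4 tape=xzyx[z]_x   (s3,z)→(s3,_,-1)
state=s3 head=3 tape=xzy[x]__x   (s3,x)→(s2,_,+1)
state=s2 head=4 tape=xzy_[_]_x   (s2,_)→(s2,y,0)
state=s2 head=4 tape=xzy_[y]_x   (s2,y)→(s0,_,-1)
state=s0 head=3 tape=xzy[_]__x   (s0,_)→(s1,y,0)
state=s1 head=3 tape=xzy[y]__x   (s1,y)→(s3,z,0)
state=s3 head=3 tape=xzy[z]__x   (s3,z)→(s3,_,-1)
state=s3 head=2 tape=xz[y]___x   (s3,y)→(s1,y,-1)
state=s1 head=1 tape=x[z]y___x
The non-blank tape span at halt is xzy___x.

xzy___x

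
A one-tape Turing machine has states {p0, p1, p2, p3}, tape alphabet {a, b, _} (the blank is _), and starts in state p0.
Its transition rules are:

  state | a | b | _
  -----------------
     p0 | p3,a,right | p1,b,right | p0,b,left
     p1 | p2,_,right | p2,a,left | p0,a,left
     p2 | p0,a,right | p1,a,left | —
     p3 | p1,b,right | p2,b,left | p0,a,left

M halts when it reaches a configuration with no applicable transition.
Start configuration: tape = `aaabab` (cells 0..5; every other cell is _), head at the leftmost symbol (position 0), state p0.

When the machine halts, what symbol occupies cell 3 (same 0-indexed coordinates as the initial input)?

a

state=p0 head=0 tape=[a]aabab__   (p0,a)→(p3,a,right)
state=p3 head=1 tape=a[a]abab__   (p3,a)→(p1,b,right)
state=p1 head=2 tape=ab[a]bab__   (p1,a)→(p2,_,right)
state=p2 head=3 tape=ab_[b]ab__   (p2,b)→(p1,a,left)
state=p1 head=2 tape=ab[_]aab__   (p1,_)→(p0,a,left)
state=p0 head=1 tape=a[b]aaab__   (p0,b)→(p1,b,right)
state=p1 head=2 tape=ab[a]aab__   (p1,a)→(p2,_,right)
state=p2 head=3 tape=ab_[a]ab__   (p2,a)→(p0,a,right)
state=p0 head=4 tape=ab_a[a]b__   (p0,a)→(p3,a,right)
state=p3 head=5 tape=ab_aa[b]__   (p3,b)→(p2,b,left)
state=p2 head=4 tape=ab_a[a]b__   (p2,a)→(p0,a,right)
state=p0 head=5 tape=ab_aa[b]__   (p0,b)→(p1,b,right)
state=p1 head=6 tape=ab_aab[_]_   (p1,_)→(p0,a,left)
state=p0 head=5 tape=ab_aa[b]a_   (p0,b)→(p1,b,right)
state=p1 head=6 tape=ab_aab[a]_   (p1,a)→(p2,_,right)
state=p2 head=7 tape=ab_aab_[_]
Cell 3 holds a when M halts.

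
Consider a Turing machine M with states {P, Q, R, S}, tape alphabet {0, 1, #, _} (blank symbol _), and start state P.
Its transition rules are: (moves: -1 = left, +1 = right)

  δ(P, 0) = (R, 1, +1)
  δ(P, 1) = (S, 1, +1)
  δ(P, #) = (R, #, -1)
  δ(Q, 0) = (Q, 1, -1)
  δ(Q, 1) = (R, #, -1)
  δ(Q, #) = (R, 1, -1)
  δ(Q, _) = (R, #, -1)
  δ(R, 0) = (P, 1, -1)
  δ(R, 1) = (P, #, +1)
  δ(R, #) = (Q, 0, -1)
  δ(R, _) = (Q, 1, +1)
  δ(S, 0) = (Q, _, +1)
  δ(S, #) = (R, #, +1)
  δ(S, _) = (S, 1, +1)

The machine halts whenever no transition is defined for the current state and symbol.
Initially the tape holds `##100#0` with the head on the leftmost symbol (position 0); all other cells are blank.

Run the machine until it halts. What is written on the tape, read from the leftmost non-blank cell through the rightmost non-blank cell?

#1##11#0

P | _[#]#100#0   read # → write #, move -1, go to R
R | [_]##100#0   read _ → write 1, move +1, go to Q
Q | 1[#]#100#0   read # → write 1, move -1, go to R
R | [1]1#100#0   read 1 → write #, move +1, go to P
P | #[1]#100#0   read 1 → write 1, move +1, go to S
S | #1[#]100#0   read # → write #, move +1, go to R
R | #1#[1]00#0   read 1 → write #, move +1, go to P
P | #1##[0]0#0   read 0 → write 1, move +1, go to R
R | #1##1[0]#0   read 0 → write 1, move -1, go to P
P | #1##[1]1#0   read 1 → write 1, move +1, go to S
S | #1##1[1]#0
The non-blank tape span at halt is #1##11#0.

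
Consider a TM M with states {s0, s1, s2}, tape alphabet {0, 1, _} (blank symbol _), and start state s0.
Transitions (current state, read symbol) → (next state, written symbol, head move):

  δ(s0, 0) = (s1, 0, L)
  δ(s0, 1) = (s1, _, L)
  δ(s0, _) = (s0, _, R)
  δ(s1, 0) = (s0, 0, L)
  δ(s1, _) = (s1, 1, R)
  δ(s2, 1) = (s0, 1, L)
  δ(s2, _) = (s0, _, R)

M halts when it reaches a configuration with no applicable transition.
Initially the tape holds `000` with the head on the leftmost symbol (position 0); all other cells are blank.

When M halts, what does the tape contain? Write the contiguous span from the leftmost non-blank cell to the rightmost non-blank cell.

s0 | __[0]00   read 0 → write 0, move L, go to s1
s1 | _[_]000   read _ → write 1, move R, go to s1
s1 | _1[0]00   read 0 → write 0, move L, go to s0
s0 | _[1]000   read 1 → write _, move L, go to s1
s1 | [_]_000   read _ → write 1, move R, go to s1
s1 | 1[_]000   read _ → write 1, move R, go to s1
s1 | 11[0]00   read 0 → write 0, move L, go to s0
s0 | 1[1]000   read 1 → write _, move L, go to s1
s1 | [1]_000
The non-blank tape span at halt is 1_000.

1_000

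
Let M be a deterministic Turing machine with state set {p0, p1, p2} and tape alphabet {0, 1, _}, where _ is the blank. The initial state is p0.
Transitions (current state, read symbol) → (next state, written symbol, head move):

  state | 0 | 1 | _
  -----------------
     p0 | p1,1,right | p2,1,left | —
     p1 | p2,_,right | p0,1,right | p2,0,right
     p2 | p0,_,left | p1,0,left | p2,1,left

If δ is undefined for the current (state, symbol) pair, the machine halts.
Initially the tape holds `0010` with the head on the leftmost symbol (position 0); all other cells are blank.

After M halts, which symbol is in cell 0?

p0 | [0]010_   read 0 → write 1, move right, go to p1
p1 | 1[0]10_   read 0 → write _, move right, go to p2
p2 | 1_[1]0_   read 1 → write 0, move left, go to p1
p1 | 1[_]00_   read _ → write 0, move right, go to p2
p2 | 10[0]0_   read 0 → write _, move left, go to p0
p0 | 1[0]_0_   read 0 → write 1, move right, go to p1
p1 | 11[_]0_   read _ → write 0, move right, go to p2
p2 | 110[0]_   read 0 → write _, move left, go to p0
p0 | 11[0]__   read 0 → write 1, move right, go to p1
p1 | 111[_]_   read _ → write 0, move right, go to p2
p2 | 1110[_]   read _ → write 1, move left, go to p2
p2 | 111[0]1   read 0 → write _, move left, go to p0
p0 | 11[1]_1   read 1 → write 1, move left, go to p2
p2 | 1[1]1_1   read 1 → write 0, move left, go to p1
p1 | [1]01_1   read 1 → write 1, move right, go to p0
p0 | 1[0]1_1   read 0 → write 1, move right, go to p1
p1 | 11[1]_1   read 1 → write 1, move right, go to p0
p0 | 111[_]1
Cell 0 holds 1 when M halts.

1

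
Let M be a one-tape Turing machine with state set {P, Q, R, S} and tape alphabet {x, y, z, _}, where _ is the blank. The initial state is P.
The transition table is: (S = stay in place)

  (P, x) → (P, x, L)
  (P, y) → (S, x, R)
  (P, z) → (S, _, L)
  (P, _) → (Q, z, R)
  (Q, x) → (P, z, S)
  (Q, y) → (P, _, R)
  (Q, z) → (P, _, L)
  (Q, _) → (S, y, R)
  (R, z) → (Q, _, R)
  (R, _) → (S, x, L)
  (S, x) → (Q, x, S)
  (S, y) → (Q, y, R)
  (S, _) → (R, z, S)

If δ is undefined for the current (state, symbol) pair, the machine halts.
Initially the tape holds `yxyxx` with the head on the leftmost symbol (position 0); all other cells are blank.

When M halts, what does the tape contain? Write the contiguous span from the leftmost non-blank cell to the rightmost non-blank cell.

P | _[y]xyxx   read y → write x, move R, go to S
S | _x[x]yxx   read x → write x, move S, go to Q
Q | _x[x]yxx   read x → write z, move S, go to P
P | _x[z]yxx   read z → write _, move L, go to S
S | _[x]_yxx   read x → write x, move S, go to Q
Q | _[x]_yxx   read x → write z, move S, go to P
P | _[z]_yxx   read z → write _, move L, go to S
S | [_]__yxx   read _ → write z, move S, go to R
R | [z]__yxx   read z → write _, move R, go to Q
Q | _[_]_yxx   read _ → write y, move R, go to S
S | _y[_]yxx   read _ → write z, move S, go to R
R | _y[z]yxx   read z → write _, move R, go to Q
Q | _y_[y]xx   read y → write _, move R, go to P
P | _y__[x]x   read x → write x, move L, go to P
P | _y_[_]xx   read _ → write z, move R, go to Q
Q | _y_z[x]x   read x → write z, move S, go to P
P | _y_z[z]x   read z → write _, move L, go to S
S | _y_[z]_x
The non-blank tape span at halt is y_z_x.

y_z_x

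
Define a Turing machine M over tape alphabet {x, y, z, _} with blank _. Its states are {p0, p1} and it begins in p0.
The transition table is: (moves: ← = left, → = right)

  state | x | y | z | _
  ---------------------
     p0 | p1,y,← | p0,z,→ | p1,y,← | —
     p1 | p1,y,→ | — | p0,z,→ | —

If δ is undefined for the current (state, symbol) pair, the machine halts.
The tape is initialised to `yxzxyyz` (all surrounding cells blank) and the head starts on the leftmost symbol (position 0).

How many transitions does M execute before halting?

15

p0 | [y]xzxyyz_   read y → write z, move →, go to p0
p0 | z[x]zxyyz_   read x → write y, move ←, go to p1
p1 | [z]yzxyyz_   read z → write z, move →, go to p0
p0 | z[y]zxyyz_   read y → write z, move →, go to p0
p0 | zz[z]xyyz_   read z → write y, move ←, go to p1
p1 | z[z]yxyyz_   read z → write z, move →, go to p0
p0 | zz[y]xyyz_   read y → write z, move →, go to p0
p0 | zzz[x]yyz_   read x → write y, move ←, go to p1
p1 | zz[z]yyyz_   read z → write z, move →, go to p0
p0 | zzz[y]yyz_   read y → write z, move →, go to p0
p0 | zzzz[y]yz_   read y → write z, move →, go to p0
p0 | zzzzz[y]z_   read y → write z, move →, go to p0
p0 | zzzzzz[z]_   read z → write y, move ←, go to p1
p1 | zzzzz[z]y_   read z → write z, move →, go to p0
p0 | zzzzzz[y]_   read y → write z, move →, go to p0
p0 | zzzzzzz[_]
M halts after 15 transitions.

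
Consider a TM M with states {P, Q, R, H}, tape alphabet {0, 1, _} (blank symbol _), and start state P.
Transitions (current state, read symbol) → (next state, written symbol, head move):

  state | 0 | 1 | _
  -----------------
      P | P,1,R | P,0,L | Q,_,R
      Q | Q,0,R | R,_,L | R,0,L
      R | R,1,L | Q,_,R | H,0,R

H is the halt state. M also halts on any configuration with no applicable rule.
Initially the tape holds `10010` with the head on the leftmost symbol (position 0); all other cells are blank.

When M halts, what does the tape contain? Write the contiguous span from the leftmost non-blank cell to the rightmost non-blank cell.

0111_0

P | _[1]0010   read 1 → write 0, move L, go to P
P | [_]00010   read _ → write _, move R, go to Q
Q | _[0]0010   read 0 → write 0, move R, go to Q
Q | _0[0]010   read 0 → write 0, move R, go to Q
Q | _00[0]10   read 0 → write 0, move R, go to Q
Q | _000[1]0   read 1 → write _, move L, go to R
R | _00[0]_0   read 0 → write 1, move L, go to R
R | _0[0]1_0   read 0 → write 1, move L, go to R
R | _[0]11_0   read 0 → write 1, move L, go to R
R | [_]111_0   read _ → write 0, move R, go to H
H | 0[1]11_0
The non-blank tape span at halt is 0111_0.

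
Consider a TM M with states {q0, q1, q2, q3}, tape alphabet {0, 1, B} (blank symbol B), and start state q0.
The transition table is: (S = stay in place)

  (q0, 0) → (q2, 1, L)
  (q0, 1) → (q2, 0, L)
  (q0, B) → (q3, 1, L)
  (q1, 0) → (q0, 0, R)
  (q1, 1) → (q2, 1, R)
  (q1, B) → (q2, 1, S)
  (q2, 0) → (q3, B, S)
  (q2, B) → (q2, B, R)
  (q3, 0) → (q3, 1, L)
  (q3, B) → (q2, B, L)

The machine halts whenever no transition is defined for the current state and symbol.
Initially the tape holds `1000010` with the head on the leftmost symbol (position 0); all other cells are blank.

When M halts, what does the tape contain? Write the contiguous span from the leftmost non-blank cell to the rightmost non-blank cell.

10

q0 | B[1]000010   read 1 → write 0, move L, go to q2
q2 | [B]0000010   read B → write B, move R, go to q2
q2 | B[0]000010   read 0 → write B, move S, go to q3
q3 | B[B]000010   read B → write B, move L, go to q2
q2 | [B]B000010   read B → write B, move R, go to q2
q2 | B[B]000010   read B → write B, move R, go to q2
q2 | BB[0]00010   read 0 → write B, move S, go to q3
q3 | BB[B]00010   read B → write B, move L, go to q2
q2 | B[B]B00010   read B → write B, move R, go to q2
q2 | BB[B]00010   read B → write B, move R, go to q2
q2 | BBB[0]0010   read 0 → write B, move S, go to q3
q3 | BBB[B]0010   read B → write B, move L, go to q2
q2 | BB[B]B0010   read B → write B, move R, go to q2
q2 | BBB[B]0010   read B → write B, move R, go to q2
q2 | BBBB[0]010   read 0 → write B, move S, go to q3
q3 | BBBB[B]010   read B → write B, move L, go to q2
q2 | BBB[B]B010   read B → write B, move R, go to q2
q2 | BBBB[B]010   read B → write B, move R, go to q2
q2 | BBBBB[0]10   read 0 → write B, move S, go to q3
q3 | BBBBB[B]10   read B → write B, move L, go to q2
q2 | BBBB[B]B10   read B → write B, move R, go to q2
q2 | BBBBB[B]10   read B → write B, move R, go to q2
q2 | BBBBBB[1]0
The non-blank tape span at halt is 10.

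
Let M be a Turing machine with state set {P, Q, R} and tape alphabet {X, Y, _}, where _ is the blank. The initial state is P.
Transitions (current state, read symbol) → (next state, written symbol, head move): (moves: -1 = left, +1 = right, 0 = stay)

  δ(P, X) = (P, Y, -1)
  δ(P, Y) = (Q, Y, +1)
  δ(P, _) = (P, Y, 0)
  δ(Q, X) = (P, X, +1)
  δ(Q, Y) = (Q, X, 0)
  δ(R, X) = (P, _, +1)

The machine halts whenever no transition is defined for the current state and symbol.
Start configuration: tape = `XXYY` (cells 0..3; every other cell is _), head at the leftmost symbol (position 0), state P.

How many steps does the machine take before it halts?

state=P head=0 tape=_[X]XYY_   (P,X)→(P,Y,-1)
state=P head=-1 tape=[_]YXYY_   (P,_)→(P,Y,0)
state=P head=-1 tape=[Y]YXYY_   (P,Y)→(Q,Y,+1)
state=Q head=0 tape=Y[Y]XYY_   (Q,Y)→(Q,X,0)
state=Q head=0 tape=Y[X]XYY_   (Q,X)→(P,X,+1)
state=P head=1 tape=YX[X]YY_   (P,X)→(P,Y,-1)
state=P head=0 tape=Y[X]YYY_   (P,X)→(P,Y,-1)
state=P head=-1 tape=[Y]YYYY_   (P,Y)→(Q,Y,+1)
state=Q head=0 tape=Y[Y]YYY_   (Q,Y)→(Q,X,0)
state=Q head=0 tape=Y[X]YYY_   (Q,X)→(P,X,+1)
state=P head=1 tape=YX[Y]YY_   (P,Y)→(Q,Y,+1)
state=Q head=2 tape=YXY[Y]Y_   (Q,Y)→(Q,X,0)
state=Q head=2 tape=YXY[X]Y_   (Q,X)→(P,X,+1)
state=P head=3 tape=YXYX[Y]_   (P,Y)→(Q,Y,+1)
state=Q head=4 tape=YXYXY[_]
M halts after 14 transitions.

14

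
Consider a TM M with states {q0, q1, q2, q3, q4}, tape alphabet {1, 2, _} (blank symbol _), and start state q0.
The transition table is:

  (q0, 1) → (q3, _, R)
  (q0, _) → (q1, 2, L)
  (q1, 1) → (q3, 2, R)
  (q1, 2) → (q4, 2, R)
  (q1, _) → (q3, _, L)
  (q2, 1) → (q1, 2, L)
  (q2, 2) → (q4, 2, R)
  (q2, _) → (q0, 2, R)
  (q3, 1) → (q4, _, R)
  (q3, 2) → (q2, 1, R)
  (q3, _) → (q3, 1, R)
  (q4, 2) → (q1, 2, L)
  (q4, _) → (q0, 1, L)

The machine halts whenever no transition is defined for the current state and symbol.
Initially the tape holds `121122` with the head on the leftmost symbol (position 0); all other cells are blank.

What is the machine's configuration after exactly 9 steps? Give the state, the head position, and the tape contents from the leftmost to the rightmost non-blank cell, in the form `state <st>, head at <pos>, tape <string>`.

q0 | [1]21122   read 1 → write _, move R, go to q3
q3 | _[2]1122   read 2 → write 1, move R, go to q2
q2 | _1[1]122   read 1 → write 2, move L, go to q1
q1 | _[1]2122   read 1 → write 2, move R, go to q3
q3 | _2[2]122   read 2 → write 1, move R, go to q2
q2 | _21[1]22   read 1 → write 2, move L, go to q1
q1 | _2[1]222   read 1 → write 2, move R, go to q3
q3 | _22[2]22   read 2 → write 1, move R, go to q2
q2 | _221[2]2   read 2 → write 2, move R, go to q4
q4 | _2212[2]
After 9 steps: state q4, head at 5, tape 22122.

state q4, head at 5, tape 22122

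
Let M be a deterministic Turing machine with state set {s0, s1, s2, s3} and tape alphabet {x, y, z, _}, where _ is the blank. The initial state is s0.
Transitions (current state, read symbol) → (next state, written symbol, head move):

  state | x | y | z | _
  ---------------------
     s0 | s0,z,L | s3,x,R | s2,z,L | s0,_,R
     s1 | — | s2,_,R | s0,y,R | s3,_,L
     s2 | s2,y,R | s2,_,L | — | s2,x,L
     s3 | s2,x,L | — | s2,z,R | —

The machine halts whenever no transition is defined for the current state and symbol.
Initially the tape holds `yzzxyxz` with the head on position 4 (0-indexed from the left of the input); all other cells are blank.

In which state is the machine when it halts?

s0 | yzzx[y]xz   read y → write x, move R, go to s3
s3 | yzzxx[x]z   read x → write x, move L, go to s2
s2 | yzzx[x]xz   read x → write y, move R, go to s2
s2 | yzzxy[x]z   read x → write y, move R, go to s2
s2 | yzzxyy[z]
No transition is defined for (s2, z); M halts in state s2.

s2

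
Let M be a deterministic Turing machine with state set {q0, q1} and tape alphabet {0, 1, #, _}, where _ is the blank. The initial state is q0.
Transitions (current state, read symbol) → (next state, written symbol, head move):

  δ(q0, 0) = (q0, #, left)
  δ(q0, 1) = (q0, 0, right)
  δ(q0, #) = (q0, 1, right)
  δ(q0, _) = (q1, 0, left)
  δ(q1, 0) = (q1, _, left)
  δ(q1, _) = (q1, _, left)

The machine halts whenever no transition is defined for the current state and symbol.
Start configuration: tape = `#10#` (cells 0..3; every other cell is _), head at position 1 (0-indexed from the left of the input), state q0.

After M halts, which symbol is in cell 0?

1

q0 | #[1]0#_   read 1 → write 0, move right, go to q0
q0 | #0[0]#_   read 0 → write #, move left, go to q0
q0 | #[0]##_   read 0 → write #, move left, go to q0
q0 | [#]###_   read # → write 1, move right, go to q0
q0 | 1[#]##_   read # → write 1, move right, go to q0
q0 | 11[#]#_   read # → write 1, move right, go to q0
q0 | 111[#]_   read # → write 1, move right, go to q0
q0 | 1111[_]   read _ → write 0, move left, go to q1
q1 | 111[1]0
Cell 0 holds 1 when M halts.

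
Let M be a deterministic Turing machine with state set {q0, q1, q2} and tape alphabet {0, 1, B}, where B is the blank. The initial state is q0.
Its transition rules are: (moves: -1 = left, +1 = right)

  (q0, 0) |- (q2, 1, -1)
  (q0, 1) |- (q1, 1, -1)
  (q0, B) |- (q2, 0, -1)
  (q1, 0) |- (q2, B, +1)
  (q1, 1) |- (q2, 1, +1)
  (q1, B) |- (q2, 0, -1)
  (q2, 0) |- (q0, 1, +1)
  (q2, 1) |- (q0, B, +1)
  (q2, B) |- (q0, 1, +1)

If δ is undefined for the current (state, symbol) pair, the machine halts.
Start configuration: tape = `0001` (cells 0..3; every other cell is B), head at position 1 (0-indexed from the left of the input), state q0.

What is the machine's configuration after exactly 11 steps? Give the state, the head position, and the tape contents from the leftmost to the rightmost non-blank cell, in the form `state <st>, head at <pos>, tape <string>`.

state q1, head at 2, tape 11B1

q0 | 0[0]01   read 0 → write 1, move -1, go to q2
q2 | [0]101   read 0 → write 1, move +1, go to q0
q0 | 1[1]01   read 1 → write 1, move -1, go to q1
q1 | [1]101   read 1 → write 1, move +1, go to q2
q2 | 1[1]01   read 1 → write B, move +1, go to q0
q0 | 1B[0]1   read 0 → write 1, move -1, go to q2
q2 | 1[B]11   read B → write 1, move +1, go to q0
q0 | 11[1]1   read 1 → write 1, move -1, go to q1
q1 | 1[1]11   read 1 → write 1, move +1, go to q2
q2 | 11[1]1   read 1 → write B, move +1, go to q0
q0 | 11B[1]   read 1 → write 1, move -1, go to q1
q1 | 11[B]1
After 11 steps: state q1, head at 2, tape 11B1.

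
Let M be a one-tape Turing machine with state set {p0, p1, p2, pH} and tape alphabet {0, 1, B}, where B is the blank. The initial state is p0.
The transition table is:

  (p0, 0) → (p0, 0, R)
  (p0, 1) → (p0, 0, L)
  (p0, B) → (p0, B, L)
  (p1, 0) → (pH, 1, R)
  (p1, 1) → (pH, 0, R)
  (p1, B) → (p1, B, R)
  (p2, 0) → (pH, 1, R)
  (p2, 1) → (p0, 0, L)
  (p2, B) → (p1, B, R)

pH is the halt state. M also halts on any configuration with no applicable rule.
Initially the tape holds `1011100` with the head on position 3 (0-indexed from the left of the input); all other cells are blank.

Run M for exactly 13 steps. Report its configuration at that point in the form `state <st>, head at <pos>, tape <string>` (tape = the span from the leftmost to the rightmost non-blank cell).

state=p0 head=3 tape=101[1]100B   (p0,1)→(p0,0,L)
state=p0 head=2 tape=10[1]0100B   (p0,1)→(p0,0,L)
state=p0 head=1 tape=1[0]00100B   (p0,0)→(p0,0,R)
state=p0 head=2 tape=10[0]0100B   (p0,0)→(p0,0,R)
state=p0 head=3 tape=100[0]100B   (p0,0)→(p0,0,R)
state=p0 head=4 tape=1000[1]00B   (p0,1)→(p0,0,L)
state=p0 head=3 tape=100[0]000B   (p0,0)→(p0,0,R)
state=p0 head=4 tape=1000[0]00B   (p0,0)→(p0,0,R)
state=p0 head=5 tape=10000[0]0B   (p0,0)→(p0,0,R)
state=p0 head=6 tape=100000[0]B   (p0,0)→(p0,0,R)
state=p0 head=7 tape=1000000[B]   (p0,B)→(p0,B,L)
state=p0 head=6 tape=100000[0]B   (p0,0)→(p0,0,R)
state=p0 head=7 tape=1000000[B]   (p0,B)→(p0,B,L)
state=p0 head=6 tape=100000[0]B
After 13 steps: state p0, head at 6, tape 1000000.

state p0, head at 6, tape 1000000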